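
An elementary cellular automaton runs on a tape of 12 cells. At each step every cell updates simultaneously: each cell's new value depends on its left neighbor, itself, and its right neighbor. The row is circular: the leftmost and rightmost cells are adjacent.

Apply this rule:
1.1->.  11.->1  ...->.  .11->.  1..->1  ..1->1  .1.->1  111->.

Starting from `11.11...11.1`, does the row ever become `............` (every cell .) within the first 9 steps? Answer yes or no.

no

.1..11.1.1..
1111.1.1.11.
...1.1.1..1.
..11.1.11111
11.1.1.....1
.1.1.11...1.
11.1..11.111
.1.111.1....
11...1.11...
step 9 is 11...1.11..., still not uniform .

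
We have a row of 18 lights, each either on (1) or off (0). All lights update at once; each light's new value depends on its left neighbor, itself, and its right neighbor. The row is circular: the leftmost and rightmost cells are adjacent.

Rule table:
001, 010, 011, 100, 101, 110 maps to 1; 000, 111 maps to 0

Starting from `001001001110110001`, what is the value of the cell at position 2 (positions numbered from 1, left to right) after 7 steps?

step 1: 111111111011111011
step 2: 000000001110001110
step 3: 000000011011011011
step 4: 100000111111111111
step 5: 110001100000000000
step 6: 111011110000000001
step 7: 001110011000000011
position 2 holds 0

0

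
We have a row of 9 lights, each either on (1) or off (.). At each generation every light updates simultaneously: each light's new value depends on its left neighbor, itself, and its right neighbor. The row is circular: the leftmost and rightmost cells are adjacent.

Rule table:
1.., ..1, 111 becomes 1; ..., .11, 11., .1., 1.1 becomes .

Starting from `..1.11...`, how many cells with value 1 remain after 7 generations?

2

.1....1..
1.1..1.1.
...11....
..1..1...
.1.11.1..
1......1.
.1....1..
count of 1: 2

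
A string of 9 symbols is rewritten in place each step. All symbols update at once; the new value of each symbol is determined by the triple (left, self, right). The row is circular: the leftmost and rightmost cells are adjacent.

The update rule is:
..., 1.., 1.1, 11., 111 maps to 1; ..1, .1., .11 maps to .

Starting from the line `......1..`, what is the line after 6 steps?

step 1: 11111..11
step 2: 111111..1
step 3: 1111111..
step 4: .1111111.
step 5: ..1111111
step 6: 1..111111

1..111111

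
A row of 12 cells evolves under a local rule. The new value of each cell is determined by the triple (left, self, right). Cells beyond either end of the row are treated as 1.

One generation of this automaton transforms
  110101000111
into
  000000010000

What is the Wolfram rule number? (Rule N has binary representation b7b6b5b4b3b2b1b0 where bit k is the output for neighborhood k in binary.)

position 0: 111 → 0  (bit 7 = 0)
position 1: 110 → 0  (bit 6 = 0)
position 2: 101 → 0  (bit 5 = 0)
position 6: 100 → 0  (bit 4 = 0)
position 9: 011 → 0  (bit 3 = 0)
position 3: 010 → 0  (bit 2 = 0)
position 8: 001 → 0  (bit 1 = 0)
position 7: 000 → 1  (bit 0 = 1)
bits b7..b0 = 00000001 = 1

1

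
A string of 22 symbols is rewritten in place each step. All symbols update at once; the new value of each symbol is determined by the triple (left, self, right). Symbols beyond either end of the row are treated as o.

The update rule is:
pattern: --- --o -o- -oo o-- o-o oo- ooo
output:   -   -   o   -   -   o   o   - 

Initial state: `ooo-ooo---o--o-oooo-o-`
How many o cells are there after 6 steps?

--oo--o---o--oo---oooo
---o--o---o---o-------
---o--o---o---o-------  (fixed point — unchanged through step 6)
count of o: 4

4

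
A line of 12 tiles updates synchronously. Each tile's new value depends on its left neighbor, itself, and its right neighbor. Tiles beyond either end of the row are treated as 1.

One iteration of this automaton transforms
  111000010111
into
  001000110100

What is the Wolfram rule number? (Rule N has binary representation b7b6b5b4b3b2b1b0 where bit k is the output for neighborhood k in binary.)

78

position 0: 111 → 0  (bit 7 = 0)
position 2: 110 → 1  (bit 6 = 1)
position 8: 101 → 0  (bit 5 = 0)
position 3: 100 → 0  (bit 4 = 0)
position 9: 011 → 1  (bit 3 = 1)
position 7: 010 → 1  (bit 2 = 1)
position 6: 001 → 1  (bit 1 = 1)
position 4: 000 → 0  (bit 0 = 0)
bits b7..b0 = 01001110 = 78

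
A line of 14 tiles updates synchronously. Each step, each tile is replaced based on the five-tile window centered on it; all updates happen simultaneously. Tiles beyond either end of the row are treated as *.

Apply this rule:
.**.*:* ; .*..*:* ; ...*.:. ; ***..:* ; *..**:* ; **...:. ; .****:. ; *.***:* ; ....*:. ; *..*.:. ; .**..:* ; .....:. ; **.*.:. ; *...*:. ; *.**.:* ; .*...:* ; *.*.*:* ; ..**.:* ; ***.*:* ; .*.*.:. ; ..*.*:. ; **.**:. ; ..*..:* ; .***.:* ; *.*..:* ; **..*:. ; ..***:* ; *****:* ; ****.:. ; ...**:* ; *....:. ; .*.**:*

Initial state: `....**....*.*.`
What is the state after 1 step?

...***......**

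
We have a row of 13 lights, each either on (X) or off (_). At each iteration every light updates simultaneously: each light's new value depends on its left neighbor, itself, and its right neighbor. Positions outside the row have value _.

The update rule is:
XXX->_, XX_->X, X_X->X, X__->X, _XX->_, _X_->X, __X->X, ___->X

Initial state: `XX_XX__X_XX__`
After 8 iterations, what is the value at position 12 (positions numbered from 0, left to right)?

X

iteration 1: _XX_XXXXX_XXX
iteration 2: X_XX____XX__X
iteration 3: XX_XXXXX_XXXX
iteration 4: _XX____XX___X
iteration 5: X_XXXXX_XXXXX
iteration 6: XX____XX____X
iteration 7: _XXXXX_XXXXXX
iteration 8: X____XX_____X
position 12 holds X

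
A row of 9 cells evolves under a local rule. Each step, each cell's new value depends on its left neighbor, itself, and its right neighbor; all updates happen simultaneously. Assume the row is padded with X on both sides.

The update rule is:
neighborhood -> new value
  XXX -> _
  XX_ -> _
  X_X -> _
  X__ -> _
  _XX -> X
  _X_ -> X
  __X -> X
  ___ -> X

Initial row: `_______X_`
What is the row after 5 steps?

_X_X_XXXX

_XXXXXXX_
_X_______
_X_XXXXXX
_X_X_____
_X_X_XXXX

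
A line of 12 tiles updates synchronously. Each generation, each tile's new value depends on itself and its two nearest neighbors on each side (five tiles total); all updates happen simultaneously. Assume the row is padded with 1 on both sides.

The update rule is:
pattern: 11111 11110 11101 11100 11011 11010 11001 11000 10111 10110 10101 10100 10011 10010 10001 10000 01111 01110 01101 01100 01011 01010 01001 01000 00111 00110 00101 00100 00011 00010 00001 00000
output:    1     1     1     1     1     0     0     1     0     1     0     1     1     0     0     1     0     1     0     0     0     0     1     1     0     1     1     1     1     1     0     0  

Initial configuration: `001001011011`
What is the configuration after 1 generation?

001101010100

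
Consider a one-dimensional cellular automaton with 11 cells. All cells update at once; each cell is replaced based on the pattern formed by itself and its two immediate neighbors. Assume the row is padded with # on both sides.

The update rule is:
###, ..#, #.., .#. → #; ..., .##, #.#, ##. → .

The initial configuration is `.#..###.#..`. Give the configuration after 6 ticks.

##....#.##.

.###.#..###
..#..###.##
#####.#...#
####..##.#.
###.##...#.
##....#.##.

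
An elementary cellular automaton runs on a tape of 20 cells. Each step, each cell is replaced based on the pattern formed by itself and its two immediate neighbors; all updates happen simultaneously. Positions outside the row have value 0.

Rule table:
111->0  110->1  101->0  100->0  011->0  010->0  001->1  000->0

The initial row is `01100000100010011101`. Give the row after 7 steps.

01000100100100000000

step 1: 10100001000100100100
step 2: 00000010001001001000
step 3: 00000100010010010000
step 4: 00001000100100100000
step 5: 00010001001001000000
step 6: 00100010010010000000
step 7: 01000100100100000000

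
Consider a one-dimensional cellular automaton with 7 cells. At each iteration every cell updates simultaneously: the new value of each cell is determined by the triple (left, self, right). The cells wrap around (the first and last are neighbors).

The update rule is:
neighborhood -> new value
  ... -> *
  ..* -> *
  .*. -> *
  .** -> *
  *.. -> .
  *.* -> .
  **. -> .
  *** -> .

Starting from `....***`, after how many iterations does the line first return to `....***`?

14

.****..
**....*
...****
.***...
**...**
...***.
****...
*....**
..****.
***....
*...***
..***..
***...*
....***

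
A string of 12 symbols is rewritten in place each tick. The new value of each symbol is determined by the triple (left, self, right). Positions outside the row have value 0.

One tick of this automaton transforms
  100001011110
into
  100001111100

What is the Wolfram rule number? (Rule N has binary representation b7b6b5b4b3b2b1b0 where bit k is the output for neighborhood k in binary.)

position 8: 111 → 1  (bit 7 = 1)
position 10: 110 → 0  (bit 6 = 0)
position 6: 101 → 1  (bit 5 = 1)
position 1: 100 → 0  (bit 4 = 0)
position 7: 011 → 1  (bit 3 = 1)
position 0: 010 → 1  (bit 2 = 1)
position 4: 001 → 0  (bit 1 = 0)
position 2: 000 → 0  (bit 0 = 0)
bits b7..b0 = 10101100 = 172

172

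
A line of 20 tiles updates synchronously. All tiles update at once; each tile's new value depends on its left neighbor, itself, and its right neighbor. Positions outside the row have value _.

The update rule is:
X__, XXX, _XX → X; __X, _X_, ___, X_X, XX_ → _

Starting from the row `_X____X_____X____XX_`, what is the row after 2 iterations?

iteration 1: __X____X_____X___X_X
iteration 2: ___X____X_____X_____

___X____X_____X_____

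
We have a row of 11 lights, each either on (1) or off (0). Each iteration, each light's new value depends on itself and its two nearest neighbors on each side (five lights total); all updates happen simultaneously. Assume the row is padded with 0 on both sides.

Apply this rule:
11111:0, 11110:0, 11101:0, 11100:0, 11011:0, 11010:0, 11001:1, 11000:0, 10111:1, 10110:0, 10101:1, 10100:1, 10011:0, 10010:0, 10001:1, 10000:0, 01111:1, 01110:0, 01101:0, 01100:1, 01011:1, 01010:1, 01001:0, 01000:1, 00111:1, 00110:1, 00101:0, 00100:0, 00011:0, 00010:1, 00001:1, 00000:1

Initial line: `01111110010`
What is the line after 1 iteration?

01100001001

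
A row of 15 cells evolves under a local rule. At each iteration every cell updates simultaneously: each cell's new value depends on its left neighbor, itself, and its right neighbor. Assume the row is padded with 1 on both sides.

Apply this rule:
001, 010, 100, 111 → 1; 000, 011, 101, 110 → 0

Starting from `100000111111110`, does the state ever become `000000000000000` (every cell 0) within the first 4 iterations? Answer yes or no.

no

iteration 1: 010001011111100
iteration 2: 011011001111011
iteration 3: 000000110110001
iteration 4: 100001000001010
iteration 4 is 100001000001010, still not uniform 0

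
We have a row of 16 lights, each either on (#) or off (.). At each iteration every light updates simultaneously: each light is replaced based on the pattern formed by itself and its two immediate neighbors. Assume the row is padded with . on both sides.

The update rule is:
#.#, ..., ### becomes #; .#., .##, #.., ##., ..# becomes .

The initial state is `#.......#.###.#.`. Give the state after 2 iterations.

..#####..#.#.#..
#..###....#.#..#

#..###....#.#..#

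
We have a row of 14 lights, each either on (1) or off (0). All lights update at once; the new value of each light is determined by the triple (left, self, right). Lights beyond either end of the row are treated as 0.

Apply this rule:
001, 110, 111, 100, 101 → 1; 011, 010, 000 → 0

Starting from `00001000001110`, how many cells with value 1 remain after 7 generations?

generation 1: 00010100010111
generation 2: 00101010101011
generation 3: 01010101010101
generation 4: 10101010101010
generation 5: 01010101010101  (repeats generation 3; period 2)
generation 7: 01010101010101
count of 1: 7

7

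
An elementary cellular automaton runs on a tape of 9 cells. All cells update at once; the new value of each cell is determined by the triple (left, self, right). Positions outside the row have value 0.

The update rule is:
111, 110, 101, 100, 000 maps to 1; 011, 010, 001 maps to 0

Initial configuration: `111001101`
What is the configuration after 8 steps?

011100110
001110011
100111001
010011100
001001111
100100111
010010011
001001001

001001001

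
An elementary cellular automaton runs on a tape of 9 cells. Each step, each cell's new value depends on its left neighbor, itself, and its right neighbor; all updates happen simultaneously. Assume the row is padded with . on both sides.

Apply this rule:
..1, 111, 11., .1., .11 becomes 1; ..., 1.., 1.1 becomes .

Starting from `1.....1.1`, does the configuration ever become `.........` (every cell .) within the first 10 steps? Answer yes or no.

no

1....11.1
1...111.1
1..1111.1
1.11111.1
1.11111.1  (fixed point — unchanged through step 10)
step 10 is 1.11111.1, still not uniform .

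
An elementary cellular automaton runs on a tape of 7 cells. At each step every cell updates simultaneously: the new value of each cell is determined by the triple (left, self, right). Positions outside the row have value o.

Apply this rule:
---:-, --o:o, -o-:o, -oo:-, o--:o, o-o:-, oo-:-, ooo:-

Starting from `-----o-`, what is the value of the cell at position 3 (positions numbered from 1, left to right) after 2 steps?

o---oo-
-o-o---
position 3 holds -

-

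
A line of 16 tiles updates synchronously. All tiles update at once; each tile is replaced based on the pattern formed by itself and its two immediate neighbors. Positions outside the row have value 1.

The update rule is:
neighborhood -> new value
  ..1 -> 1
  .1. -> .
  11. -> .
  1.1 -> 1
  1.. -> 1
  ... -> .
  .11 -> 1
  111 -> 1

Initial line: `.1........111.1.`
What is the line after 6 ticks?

.1.1111.1.111111

1.1......111.1.1
.1.1....111.1.11
1.1.1..111.1.111
.1.1.1111.1.1111
1.1.1111.1.11111
.1.1111.1.111111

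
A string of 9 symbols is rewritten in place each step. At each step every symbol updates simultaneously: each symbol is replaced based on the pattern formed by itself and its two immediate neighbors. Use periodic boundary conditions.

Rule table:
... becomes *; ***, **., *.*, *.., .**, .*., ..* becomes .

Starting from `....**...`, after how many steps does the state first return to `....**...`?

step 1: ***....**
step 2: ....**...

2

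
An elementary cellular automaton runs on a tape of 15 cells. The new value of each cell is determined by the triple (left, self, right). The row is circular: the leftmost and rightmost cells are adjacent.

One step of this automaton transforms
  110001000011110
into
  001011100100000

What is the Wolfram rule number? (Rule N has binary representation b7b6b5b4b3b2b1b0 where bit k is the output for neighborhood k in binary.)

22

position 11: 111 → 0  (bit 7 = 0)
position 1: 110 → 0  (bit 6 = 0)
position 14: 101 → 0  (bit 5 = 0)
position 2: 100 → 1  (bit 4 = 1)
position 0: 011 → 0  (bit 3 = 0)
position 5: 010 → 1  (bit 2 = 1)
position 4: 001 → 1  (bit 1 = 1)
position 3: 000 → 0  (bit 0 = 0)
bits b7..b0 = 00010110 = 22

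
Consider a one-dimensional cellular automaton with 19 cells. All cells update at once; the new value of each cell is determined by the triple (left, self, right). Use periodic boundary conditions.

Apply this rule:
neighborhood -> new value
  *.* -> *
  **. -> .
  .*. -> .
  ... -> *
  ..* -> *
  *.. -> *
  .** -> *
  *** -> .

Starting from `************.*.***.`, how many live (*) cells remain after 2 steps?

*...........*.**..*
.***********.**.***
count of *: 16

16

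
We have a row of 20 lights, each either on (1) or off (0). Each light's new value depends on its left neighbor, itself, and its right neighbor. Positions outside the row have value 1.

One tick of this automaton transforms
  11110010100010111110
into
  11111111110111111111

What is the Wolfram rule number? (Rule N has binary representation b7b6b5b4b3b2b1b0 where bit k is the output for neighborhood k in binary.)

254

position 0: 111 → 1  (bit 7 = 1)
position 3: 110 → 1  (bit 6 = 1)
position 7: 101 → 1  (bit 5 = 1)
position 4: 100 → 1  (bit 4 = 1)
position 14: 011 → 1  (bit 3 = 1)
position 6: 010 → 1  (bit 2 = 1)
position 5: 001 → 1  (bit 1 = 1)
position 10: 000 → 0  (bit 0 = 0)
bits b7..b0 = 11111110 = 254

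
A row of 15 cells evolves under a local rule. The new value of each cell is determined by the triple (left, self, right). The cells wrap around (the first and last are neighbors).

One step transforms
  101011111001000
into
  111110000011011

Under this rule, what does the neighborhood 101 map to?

At position 1 the neighborhood is 101; the next row has 1 there.

1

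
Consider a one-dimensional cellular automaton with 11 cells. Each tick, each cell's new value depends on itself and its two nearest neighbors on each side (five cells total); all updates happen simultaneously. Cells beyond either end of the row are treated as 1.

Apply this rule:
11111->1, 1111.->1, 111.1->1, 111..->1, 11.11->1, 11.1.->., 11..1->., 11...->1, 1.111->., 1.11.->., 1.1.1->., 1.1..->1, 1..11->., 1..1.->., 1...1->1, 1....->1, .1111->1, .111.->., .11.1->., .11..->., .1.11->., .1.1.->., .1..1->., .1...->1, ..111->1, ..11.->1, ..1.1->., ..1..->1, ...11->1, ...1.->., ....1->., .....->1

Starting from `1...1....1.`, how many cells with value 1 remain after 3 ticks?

111.111....
1111..111.1
1111..1.11.
count of 1: 7

7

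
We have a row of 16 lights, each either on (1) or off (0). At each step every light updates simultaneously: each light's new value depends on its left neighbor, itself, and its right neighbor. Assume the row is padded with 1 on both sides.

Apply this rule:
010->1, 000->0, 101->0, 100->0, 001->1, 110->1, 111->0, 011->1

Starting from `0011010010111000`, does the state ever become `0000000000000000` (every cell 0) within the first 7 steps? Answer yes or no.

step 1: 0111010110101001
step 2: 0101010110101011
step 3: 0101010110101010
step 4: 0101010110101010  (fixed point — unchanged through step 7)
step 7 is 0101010110101010, still not uniform 0

no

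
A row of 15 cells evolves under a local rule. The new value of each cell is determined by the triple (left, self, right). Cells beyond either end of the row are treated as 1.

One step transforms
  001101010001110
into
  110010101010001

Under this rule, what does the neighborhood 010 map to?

At position 5 the neighborhood is 010; the next row has 0 there.

0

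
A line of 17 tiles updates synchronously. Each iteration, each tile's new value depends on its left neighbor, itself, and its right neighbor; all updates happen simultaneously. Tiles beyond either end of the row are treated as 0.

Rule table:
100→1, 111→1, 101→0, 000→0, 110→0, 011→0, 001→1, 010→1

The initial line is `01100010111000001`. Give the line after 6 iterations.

00000011011001110

10010110010100011
11110001110110100
01101010100000110
10001010110001001
11011010001011111
00000011011001110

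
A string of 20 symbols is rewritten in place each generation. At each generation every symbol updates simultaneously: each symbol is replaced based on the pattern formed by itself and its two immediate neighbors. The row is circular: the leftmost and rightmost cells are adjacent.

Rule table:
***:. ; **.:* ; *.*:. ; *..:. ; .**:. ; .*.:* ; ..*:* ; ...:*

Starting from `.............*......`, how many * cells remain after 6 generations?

**************.*****
.............*......  (repeats generation 0; period 2)
generation 6: .............*......
count of *: 1

1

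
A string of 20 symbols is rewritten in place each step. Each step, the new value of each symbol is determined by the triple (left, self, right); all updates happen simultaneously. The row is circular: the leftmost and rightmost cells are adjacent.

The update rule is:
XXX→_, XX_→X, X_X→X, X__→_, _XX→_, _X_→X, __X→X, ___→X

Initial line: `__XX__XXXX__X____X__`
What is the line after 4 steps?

XX_X_X___X_XX_XXXX_X
_XXXXX_XXXX_XX___XX_
X____XX___XX_X_XX_X_
X_XXX_X_XX_XXXX_XXXX

X_XXX_X_XX_XXXX_XXXX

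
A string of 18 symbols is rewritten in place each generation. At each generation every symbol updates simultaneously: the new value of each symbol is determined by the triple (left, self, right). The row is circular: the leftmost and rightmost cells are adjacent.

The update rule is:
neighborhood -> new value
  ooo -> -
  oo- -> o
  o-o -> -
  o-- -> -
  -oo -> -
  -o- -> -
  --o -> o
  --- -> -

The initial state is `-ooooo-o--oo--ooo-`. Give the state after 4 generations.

o----o---o-o-o--o-
----o---o------o--
---o---o------o---
--o---o------o----

--o---o------o----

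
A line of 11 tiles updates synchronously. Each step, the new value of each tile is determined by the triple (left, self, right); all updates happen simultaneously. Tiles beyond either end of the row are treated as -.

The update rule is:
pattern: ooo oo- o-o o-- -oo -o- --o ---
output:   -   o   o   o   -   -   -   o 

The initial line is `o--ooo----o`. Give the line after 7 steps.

step 1: -o---oooo--
step 2: --oo----ooo
step 3: o--oooo---o
step 4: -o----ooo--
step 5: --ooo---ooo
step 6: o---ooo---o
step 7: -oo---ooo--

-oo---ooo--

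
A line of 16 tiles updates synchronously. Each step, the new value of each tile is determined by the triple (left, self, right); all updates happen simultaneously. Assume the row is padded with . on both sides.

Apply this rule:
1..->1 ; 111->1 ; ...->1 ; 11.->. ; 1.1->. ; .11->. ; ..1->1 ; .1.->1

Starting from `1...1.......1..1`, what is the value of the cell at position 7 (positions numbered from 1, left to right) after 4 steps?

1

1111111111111111
.11111111111111.
1.111111111111.1
1..1111111111..1
position 7 holds 1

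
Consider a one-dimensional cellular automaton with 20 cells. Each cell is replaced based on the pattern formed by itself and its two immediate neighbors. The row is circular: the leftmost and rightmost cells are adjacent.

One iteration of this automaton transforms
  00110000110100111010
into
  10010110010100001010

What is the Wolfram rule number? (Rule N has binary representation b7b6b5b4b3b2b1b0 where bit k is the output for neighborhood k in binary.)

position 15: 111 → 0  (bit 7 = 0)
position 3: 110 → 1  (bit 6 = 1)
position 10: 101 → 0  (bit 5 = 0)
position 4: 100 → 0  (bit 4 = 0)
position 2: 011 → 0  (bit 3 = 0)
position 11: 010 → 1  (bit 2 = 1)
position 1: 001 → 0  (bit 1 = 0)
position 0: 000 → 1  (bit 0 = 1)
bits b7..b0 = 01000101 = 69

69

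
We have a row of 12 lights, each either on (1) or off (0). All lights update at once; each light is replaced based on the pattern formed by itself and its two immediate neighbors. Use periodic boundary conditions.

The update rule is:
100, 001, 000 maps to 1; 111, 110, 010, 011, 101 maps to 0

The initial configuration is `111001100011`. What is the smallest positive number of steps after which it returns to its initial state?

000110011100
111001100011

2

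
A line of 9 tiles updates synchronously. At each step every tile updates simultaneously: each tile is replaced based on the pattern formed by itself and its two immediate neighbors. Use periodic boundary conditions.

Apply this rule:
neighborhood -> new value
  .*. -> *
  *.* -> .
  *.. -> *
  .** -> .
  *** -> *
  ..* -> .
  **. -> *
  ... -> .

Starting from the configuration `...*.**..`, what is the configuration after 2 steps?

...**..**

step 1: ...*..**.
step 2: ...**..**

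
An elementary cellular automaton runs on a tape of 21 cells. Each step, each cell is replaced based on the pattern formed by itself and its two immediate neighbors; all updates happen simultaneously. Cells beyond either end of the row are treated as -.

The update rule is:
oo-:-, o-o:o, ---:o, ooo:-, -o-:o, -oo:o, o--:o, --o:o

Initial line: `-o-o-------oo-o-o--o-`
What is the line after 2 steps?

oooooooooooo-oooooooo
o-----------oo-------

o-----------oo-------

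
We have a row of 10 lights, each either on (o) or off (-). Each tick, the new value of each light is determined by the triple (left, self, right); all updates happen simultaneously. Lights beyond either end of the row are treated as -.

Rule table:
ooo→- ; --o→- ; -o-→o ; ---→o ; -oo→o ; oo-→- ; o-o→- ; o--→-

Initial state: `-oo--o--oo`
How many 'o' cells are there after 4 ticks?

4

-o---o--o-
-o-o-o--o-
-o-o-o--o-  (fixed point — unchanged through tick 4)
count of o: 4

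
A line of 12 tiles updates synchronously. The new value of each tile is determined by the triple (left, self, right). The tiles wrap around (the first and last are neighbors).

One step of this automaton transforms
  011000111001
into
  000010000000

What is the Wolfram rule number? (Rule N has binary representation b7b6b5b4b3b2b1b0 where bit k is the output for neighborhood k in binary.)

position 7: 111 → 0  (bit 7 = 0)
position 2: 110 → 0  (bit 6 = 0)
position 0: 101 → 0  (bit 5 = 0)
position 3: 100 → 0  (bit 4 = 0)
position 1: 011 → 0  (bit 3 = 0)
position 11: 010 → 0  (bit 2 = 0)
position 5: 001 → 0  (bit 1 = 0)
position 4: 000 → 1  (bit 0 = 1)
bits b7..b0 = 00000001 = 1

1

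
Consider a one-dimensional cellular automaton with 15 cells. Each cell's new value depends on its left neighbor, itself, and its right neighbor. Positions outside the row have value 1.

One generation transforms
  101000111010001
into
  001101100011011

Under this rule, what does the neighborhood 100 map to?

At position 3 the neighborhood is 100; the next row has 1 there.

1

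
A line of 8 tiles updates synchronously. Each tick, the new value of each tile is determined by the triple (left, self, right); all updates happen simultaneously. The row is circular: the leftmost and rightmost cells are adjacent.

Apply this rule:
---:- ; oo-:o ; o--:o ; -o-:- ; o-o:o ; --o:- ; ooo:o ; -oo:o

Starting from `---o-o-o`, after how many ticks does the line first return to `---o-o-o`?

8

o---o-o-
-o---o-o
o-o---o-
-o-o---o
o-o-o---
-o-o-o--
--o-o-o-
---o-o-o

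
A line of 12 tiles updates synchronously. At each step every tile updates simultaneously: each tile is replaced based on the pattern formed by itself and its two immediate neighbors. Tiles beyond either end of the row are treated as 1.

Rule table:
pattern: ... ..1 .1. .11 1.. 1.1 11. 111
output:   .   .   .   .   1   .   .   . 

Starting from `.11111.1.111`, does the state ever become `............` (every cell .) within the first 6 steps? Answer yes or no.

yes

............
all cells are . at step 1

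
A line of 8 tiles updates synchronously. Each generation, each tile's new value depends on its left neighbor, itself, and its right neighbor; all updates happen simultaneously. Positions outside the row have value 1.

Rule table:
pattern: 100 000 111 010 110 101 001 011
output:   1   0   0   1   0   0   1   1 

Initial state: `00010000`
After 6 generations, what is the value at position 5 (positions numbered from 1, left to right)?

generation 1: 10111001
generation 2: 00100111
generation 3: 11111100
generation 4: 00000011
generation 5: 10000110
generation 6: 01001100
position 5 holds 1

1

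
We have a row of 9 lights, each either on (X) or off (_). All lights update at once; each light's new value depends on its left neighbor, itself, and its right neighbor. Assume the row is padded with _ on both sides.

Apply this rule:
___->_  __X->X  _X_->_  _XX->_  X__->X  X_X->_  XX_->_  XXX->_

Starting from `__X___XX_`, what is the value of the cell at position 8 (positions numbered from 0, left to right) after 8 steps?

step 1: _X_X_X__X
step 2: X_____XX_
step 3: _X___X__X
step 4: X_X_X_XX_
step 5: ________X
step 6: _______X_
step 7: ______X_X
step 8: _____X___
position 8 holds _

_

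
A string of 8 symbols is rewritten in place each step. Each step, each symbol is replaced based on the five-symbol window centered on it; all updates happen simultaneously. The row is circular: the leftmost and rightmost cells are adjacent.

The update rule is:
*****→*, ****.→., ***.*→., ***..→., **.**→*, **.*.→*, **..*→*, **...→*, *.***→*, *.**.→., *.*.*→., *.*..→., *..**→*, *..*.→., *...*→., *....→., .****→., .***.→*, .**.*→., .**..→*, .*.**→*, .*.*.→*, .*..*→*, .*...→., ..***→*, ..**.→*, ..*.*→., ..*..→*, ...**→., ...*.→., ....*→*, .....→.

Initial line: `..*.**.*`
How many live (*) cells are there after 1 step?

*..*..*.
count of *: 3

3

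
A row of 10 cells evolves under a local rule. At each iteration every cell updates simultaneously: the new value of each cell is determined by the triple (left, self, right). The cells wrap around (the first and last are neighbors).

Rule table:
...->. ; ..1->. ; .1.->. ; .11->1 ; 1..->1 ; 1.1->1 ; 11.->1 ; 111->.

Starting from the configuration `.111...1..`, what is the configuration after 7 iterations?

1..1.....1

iteration 1: .1.11...1.
iteration 2: ..1111...1
iteration 3: 1.1..11...
iteration 4: .1.1.111..
iteration 5: ..1.11.11.
iteration 6: ...1111111
iteration 7: 1..1.....1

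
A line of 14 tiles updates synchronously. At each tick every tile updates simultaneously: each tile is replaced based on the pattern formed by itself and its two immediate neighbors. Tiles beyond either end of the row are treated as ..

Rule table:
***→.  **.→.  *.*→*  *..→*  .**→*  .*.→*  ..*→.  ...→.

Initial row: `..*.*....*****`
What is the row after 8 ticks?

..****...*....
..*...*..**...
..**..**.*.*..
..*.*.*.*****.
..*******....*
..*......*...*
..**.....**..*
..*.*....*.*.*

..*.*....*.*.*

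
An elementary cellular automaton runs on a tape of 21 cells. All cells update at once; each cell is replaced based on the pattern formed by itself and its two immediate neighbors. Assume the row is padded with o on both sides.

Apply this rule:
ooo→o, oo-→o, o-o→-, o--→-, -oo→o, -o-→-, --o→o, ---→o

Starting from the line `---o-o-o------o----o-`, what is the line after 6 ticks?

tick 1: -oo------ooooo--ooo--
tick 2: -oo-oooooooooo-oooo-o
tick 3: -oo-oooooooooo-oooo-o  (fixed point — unchanged through tick 6)

-oo-oooooooooo-oooo-o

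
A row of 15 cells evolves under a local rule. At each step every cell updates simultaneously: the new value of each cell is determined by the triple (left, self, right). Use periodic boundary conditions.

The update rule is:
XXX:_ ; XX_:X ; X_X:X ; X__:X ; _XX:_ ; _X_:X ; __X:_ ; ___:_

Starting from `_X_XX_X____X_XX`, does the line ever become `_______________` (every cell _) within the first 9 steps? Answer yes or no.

step 1: XXX_XXXX___XX_X
step 2: __XX___XX___XX_
step 3: ___XX___XX___XX
step 4: X___XX___XX___X
step 5: XX___XX___XX___
step 6: _XX___XX___XX__
step 7: __XX___XX___XX_  (repeats step 2; period 5)
step 9: X___XX___XX___X
step 9 is X___XX___XX___X, still not uniform _

no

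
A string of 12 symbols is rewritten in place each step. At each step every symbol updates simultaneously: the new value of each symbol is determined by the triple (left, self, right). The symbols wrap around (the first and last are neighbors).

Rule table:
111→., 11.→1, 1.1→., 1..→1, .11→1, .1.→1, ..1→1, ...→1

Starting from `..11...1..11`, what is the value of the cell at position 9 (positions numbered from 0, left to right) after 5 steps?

1

111111111111
............
111111111111  (repeats step 1; period 2)
step 5: 111111111111
position 9 holds 1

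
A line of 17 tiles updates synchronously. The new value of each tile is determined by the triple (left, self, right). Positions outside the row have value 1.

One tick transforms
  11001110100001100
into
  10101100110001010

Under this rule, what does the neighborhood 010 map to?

1

At position 8 the neighborhood is 010; the next row has 1 there.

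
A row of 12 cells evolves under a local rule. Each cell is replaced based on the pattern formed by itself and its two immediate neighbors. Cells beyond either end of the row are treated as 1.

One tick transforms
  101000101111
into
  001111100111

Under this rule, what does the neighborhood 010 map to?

1

At position 2 the neighborhood is 010; the next row has 1 there.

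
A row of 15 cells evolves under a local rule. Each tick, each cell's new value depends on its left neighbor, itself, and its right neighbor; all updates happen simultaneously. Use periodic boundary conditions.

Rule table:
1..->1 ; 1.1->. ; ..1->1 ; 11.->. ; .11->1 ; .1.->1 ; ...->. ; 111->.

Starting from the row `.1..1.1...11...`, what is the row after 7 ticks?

1..1..1.1.11.11

11111.11.11.1..
1.....1..1..111
.1...11111111..
111.11.......1.
1...1.1.....11.
11.11.11...11..
1..1..1.1.11.11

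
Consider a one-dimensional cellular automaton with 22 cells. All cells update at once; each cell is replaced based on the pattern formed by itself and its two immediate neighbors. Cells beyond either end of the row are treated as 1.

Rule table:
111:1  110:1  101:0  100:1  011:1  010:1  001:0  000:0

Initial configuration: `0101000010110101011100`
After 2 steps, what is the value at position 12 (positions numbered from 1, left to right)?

0101100010110101011110
0101110010110101011110
position 12 holds 1

1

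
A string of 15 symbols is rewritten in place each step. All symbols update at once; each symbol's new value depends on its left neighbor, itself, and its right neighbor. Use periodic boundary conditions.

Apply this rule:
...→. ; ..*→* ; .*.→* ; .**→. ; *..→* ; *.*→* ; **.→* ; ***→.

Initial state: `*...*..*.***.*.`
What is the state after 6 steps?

**.******..****
.**.....***....
*.**...*..**...
**.**.****.**.*
.**.**...**.**.
*.**.**.*.**.**

*.**.**.*.**.**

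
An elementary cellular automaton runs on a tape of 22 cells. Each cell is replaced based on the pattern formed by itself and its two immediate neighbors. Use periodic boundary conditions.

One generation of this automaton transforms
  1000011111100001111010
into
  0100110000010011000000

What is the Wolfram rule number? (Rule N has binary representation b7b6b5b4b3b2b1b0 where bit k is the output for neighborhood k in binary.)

position 6: 111 → 0  (bit 7 = 0)
position 10: 110 → 0  (bit 6 = 0)
position 19: 101 → 0  (bit 5 = 0)
position 1: 100 → 1  (bit 4 = 1)
position 5: 011 → 1  (bit 3 = 1)
position 0: 010 → 0  (bit 2 = 0)
position 4: 001 → 1  (bit 1 = 1)
position 2: 000 → 0  (bit 0 = 0)
bits b7..b0 = 00011010 = 26

26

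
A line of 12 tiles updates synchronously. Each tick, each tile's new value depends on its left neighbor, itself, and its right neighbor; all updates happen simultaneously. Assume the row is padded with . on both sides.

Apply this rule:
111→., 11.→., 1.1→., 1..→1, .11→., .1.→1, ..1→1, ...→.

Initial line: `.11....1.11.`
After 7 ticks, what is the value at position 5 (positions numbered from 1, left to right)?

1

1..1..11...1
111111..1.11
......111...
.....1...1..
....111.111.
...1.......1
..111.....11
position 5 holds 1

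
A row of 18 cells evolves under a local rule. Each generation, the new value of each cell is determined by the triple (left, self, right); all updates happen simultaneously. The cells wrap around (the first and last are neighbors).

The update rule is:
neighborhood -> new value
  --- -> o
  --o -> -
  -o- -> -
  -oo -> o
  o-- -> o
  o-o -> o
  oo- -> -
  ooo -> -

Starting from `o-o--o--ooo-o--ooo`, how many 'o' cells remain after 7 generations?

generation 1: -o-o--o-o--o-o-o--
generation 2: --o-o--o-o--o-o-oo
generation 3: o--o-o--o-o--o-oo-
generation 4: -o--o-o--o-o--oo-o
generation 5: o-o--o-o--o-o-o-o-
generation 6: -o-o--o-o--o-o-o-o
generation 7: o-o-o--o-o--o-o-o-
count of o: 8

8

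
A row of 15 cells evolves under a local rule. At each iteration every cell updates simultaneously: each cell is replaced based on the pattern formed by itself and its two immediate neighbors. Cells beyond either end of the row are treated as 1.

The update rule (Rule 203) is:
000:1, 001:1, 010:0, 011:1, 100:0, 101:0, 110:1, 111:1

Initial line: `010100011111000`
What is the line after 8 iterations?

011111111111011

000001111111011
011111111111011
011111111111011  (fixed point — unchanged through iteration 8)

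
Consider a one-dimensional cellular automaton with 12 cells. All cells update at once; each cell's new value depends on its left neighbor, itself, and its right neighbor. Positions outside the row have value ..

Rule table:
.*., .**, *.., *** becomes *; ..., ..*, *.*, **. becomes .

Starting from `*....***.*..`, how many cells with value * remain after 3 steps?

7

step 1: **...**..**.
step 2: *.*..*.*.*.*
step 3: *.**.*.*.*.*
count of *: 7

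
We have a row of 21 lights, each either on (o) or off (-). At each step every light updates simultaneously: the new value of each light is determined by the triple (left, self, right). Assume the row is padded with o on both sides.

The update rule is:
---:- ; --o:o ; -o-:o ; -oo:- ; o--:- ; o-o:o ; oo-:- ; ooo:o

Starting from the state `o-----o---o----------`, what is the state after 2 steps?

----o---o----------o-

-----oo--oo---------o
----o---o----------o-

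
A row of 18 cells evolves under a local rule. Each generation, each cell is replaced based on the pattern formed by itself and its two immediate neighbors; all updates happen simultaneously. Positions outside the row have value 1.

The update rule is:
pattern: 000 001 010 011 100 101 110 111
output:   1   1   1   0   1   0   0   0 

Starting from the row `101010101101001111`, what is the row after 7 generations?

001010100001110000
111010111110001111
000010000001110000
111111111110001111
000000000001110000
111111111110001111  (repeats generation 4; period 2)
generation 7: 000000000001110000

000000000001110000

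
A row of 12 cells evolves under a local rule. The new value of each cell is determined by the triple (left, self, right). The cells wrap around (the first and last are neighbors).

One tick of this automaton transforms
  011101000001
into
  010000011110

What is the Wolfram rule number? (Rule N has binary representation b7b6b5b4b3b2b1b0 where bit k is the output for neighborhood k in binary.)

11

position 2: 111 → 0  (bit 7 = 0)
position 3: 110 → 0  (bit 6 = 0)
position 0: 101 → 0  (bit 5 = 0)
position 6: 100 → 0  (bit 4 = 0)
position 1: 011 → 1  (bit 3 = 1)
position 5: 010 → 0  (bit 2 = 0)
position 10: 001 → 1  (bit 1 = 1)
position 7: 000 → 1  (bit 0 = 1)
bits b7..b0 = 00001011 = 11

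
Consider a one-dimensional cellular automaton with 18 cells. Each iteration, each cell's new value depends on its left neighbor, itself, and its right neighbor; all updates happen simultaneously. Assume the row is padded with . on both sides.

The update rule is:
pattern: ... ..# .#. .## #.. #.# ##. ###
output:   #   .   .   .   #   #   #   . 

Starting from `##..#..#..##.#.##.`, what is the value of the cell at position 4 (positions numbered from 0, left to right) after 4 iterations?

.##..#..#..##.#.##
..##..#..#..##.#.#
#..##..#..#..##.#.
.#..##..#..#..##.#
position 4 holds #

#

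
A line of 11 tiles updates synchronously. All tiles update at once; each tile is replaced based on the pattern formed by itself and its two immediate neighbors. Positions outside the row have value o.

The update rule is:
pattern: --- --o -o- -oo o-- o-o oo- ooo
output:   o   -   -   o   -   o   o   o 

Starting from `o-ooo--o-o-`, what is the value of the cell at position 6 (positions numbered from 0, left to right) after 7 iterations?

iteration 1: ooooo---o-o
iteration 2: ooooo-o--oo
iteration 3: oooooo---oo
iteration 4: oooooo-o-oo
iteration 5: ooooooo-ooo
iteration 6: ooooooooooo
iteration 7: ooooooooooo
position 6 holds o

o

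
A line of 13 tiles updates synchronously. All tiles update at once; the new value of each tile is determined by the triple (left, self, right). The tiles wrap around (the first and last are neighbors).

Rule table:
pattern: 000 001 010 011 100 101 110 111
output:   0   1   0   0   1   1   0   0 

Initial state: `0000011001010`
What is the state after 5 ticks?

0110100110101

0000100110101
1001011001010
0110100110101
1001011001010  (repeats tick 2; period 2)
tick 5: 0110100110101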